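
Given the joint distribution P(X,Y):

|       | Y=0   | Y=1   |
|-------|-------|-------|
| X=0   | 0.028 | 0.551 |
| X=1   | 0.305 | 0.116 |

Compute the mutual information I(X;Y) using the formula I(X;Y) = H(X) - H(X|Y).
0.3986 bits

I(X;Y) = H(X) - H(X|Y)

Marginal of X (row sums):
  P(X=0) = 0.028 + 0.551 = 0.579
  P(X=1) = 0.305 + 0.116 = 0.421
H(X) = -[0.579·log₂(0.579) + 0.421·log₂(0.421)]
  = 0.4564632 + 0.5254534 = 0.981917 bits

Marginal of Y (column sums):
  P(Y=0) = 0.028 + 0.305 = 0.333
  P(Y=1) = 0.551 + 0.116 = 0.667
H(X|Y) = Σ_y P(y)·H(X|Y=y):
  Y=0: P(Y=0) = 0.333, P(X|Y=0) = (28/333, 305/333) → H(X|Y=0) = 0.4164087
  Y=1: P(Y=1) = 0.667, P(X|Y=1) = (19/23, 4/23) → H(X|Y=1) = 0.6665784
H(X|Y) = 0.333·0.4164087 + 0.667·0.6665784 = 0.583272 bits

I(X;Y) = H(X) - H(X|Y) = 0.981917 - 0.583272 = 0.3986 bits

Cross-check via I(X;Y) = H(X) + H(Y) - H(X,Y): computing H(Y) from the column sums and H(X,Y) from the 4 cells in the same way gives H(Y) = 0.917962 bits and H(X,Y) = 1.501234 bits, so
I(X;Y) = 0.981917 + 0.917962 - 1.501234 = 0.3986 bits ✓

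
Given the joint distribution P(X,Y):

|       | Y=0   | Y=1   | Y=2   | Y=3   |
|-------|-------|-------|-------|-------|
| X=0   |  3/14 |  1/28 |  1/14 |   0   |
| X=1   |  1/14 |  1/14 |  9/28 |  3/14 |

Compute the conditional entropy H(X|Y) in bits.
0.5989 bits

H(X|Y) = H(X,Y) - H(Y)

H(X,Y) = -Σ_{x,y} P(x,y) log₂ P(x,y). Per-cell terms -P(x,y)·log₂P(x,y):
  X=0: 0.47623, 0.17169, 0.27195, 0.00000
  X=1: 0.27195, 0.27195, 0.52632, 0.47623
  (cells with P = 0 contribute 0)
Sum of the 8 terms: H(X,Y) = 2.4663 bits

Marginal of Y (column sums):
  P(Y=0) = 3/14 + 1/14 = 2/7
  P(Y=1) = 1/28 + 1/14 = 3/28
  P(Y=2) = 1/14 + 9/28 = 11/28
  P(Y=3) = 0 + 3/14 = 3/14
H(Y) = -[(2/7)·log₂(2/7) + (3/28)·log₂(3/28) + (11/28)·log₂(11/28) + (3/14)·log₂(3/14)]
  = 0.51639 + 0.34526 + 0.52954 + 0.47623 = 1.8674 bits

H(X|Y) = H(X,Y) - H(Y) = 2.4663 - 1.8674 = 0.5989 bits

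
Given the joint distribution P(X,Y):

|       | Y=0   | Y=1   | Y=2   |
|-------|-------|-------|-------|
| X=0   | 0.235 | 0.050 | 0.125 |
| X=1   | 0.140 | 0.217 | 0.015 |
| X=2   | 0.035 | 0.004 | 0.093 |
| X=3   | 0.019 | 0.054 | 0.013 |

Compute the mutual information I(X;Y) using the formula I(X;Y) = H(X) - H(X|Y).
0.3109 bits

I(X;Y) = H(X) - H(X|Y)

Marginal of X (row sums):
  P(X=0) = 0.235 + 0.050 + 0.125 = 0.410
  P(X=1) = 0.140 + 0.217 + 0.015 = 0.372
  P(X=2) = 0.035 + 0.004 + 0.093 = 0.132
  P(X=3) = 0.019 + 0.054 + 0.013 = 0.086
H(X) = -[0.410·log₂(0.410) + 0.372·log₂(0.372) + 0.132·log₂(0.132) + 0.086·log₂(0.086)]
  = 0.5274 + 0.5307 + 0.3856 + 0.3044 = 1.7481 bits

Marginal of Y (column sums):
  P(Y=0) = 0.235 + 0.140 + 0.035 + 0.019 = 0.429
  P(Y=1) = 0.050 + 0.217 + 0.004 + 0.054 = 0.325
  P(Y=2) = 0.125 + 0.015 + 0.093 + 0.013 = 0.246
H(X|Y) = Σ_y P(y)·H(X|Y=y):
  Y=0: P(Y=0) = 0.429, P(X|Y=0) = (235/429, 140/429, 35/429, 19/429) → H(X|Y=0) = 1.4970
  Y=1: P(Y=1) = 0.325, P(X|Y=1) = (2/13, 217/325, 4/325, 54/325) → H(X|Y=1) = 1.3129
  Y=2: P(Y=2) = 0.246, P(X|Y=2) = (125/246, 5/82, 31/82, 13/246) → H(X|Y=2) = 1.4971
H(X|Y) = 0.429·1.4970 + 0.325·1.3129 + 0.246·1.4971 = 1.4372 bits

I(X;Y) = H(X) - H(X|Y) = 1.7481 - 1.4372 = 0.3109 bits

Cross-check via I(X;Y) = H(X) + H(Y) - H(X,Y): computing H(Y) from the column sums and H(X,Y) from the 12 cells in the same way gives H(Y) = 1.5485 bits and H(X,Y) = 2.9857 bits, so
I(X;Y) = 1.7481 + 1.5485 - 2.9857 = 0.3109 bits ✓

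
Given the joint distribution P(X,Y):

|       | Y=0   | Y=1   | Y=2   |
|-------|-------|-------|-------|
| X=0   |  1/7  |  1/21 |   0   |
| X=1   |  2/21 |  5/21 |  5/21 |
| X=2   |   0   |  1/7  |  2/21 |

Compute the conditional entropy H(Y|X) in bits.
1.2333 bits

H(Y|X) = H(X,Y) - H(X)

H(X,Y) = -Σ_{x,y} P(x,y) log₂ P(x,y). Per-cell terms -P(x,y)·log₂P(x,y):
  X=0: 0.40105, 0.20916, 0.00000
  X=1: 0.32308, 0.49295, 0.49295
  X=2: 0.00000, 0.40105, 0.32308
  (cells with P = 0 contribute 0)
Sum of the 9 terms: H(X,Y) = 2.6433 bits

Marginal of X (row sums):
  P(X=0) = 1/7 + 1/21 + 0 = 4/21
  P(X=1) = 2/21 + 5/21 + 5/21 = 4/7
  P(X=2) = 0 + 1/7 + 2/21 = 5/21
H(X) = -[(4/21)·log₂(4/21) + (4/7)·log₂(4/7) + (5/21)·log₂(5/21)]
  = 0.45568 + 0.46135 + 0.49295 = 1.4100 bits

H(Y|X) = H(X,Y) - H(X) = 2.6433 - 1.4100 = 1.2333 bits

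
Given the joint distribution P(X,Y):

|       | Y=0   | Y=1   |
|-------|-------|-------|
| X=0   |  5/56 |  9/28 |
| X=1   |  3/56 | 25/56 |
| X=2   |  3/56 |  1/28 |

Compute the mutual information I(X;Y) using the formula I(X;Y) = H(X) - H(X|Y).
0.0722 bits

I(X;Y) = H(X) - H(X|Y)

Marginal of X (row sums):
  P(X=0) = 5/56 + 9/28 = 23/56
  P(X=1) = 3/56 + 25/56 = 1/2
  P(X=2) = 3/56 + 1/28 = 5/56
H(X) = -[(23/56)·log₂(23/56) + (1/2)·log₂(1/2) + (5/56)·log₂(5/56)]
  = 0.5273 + 0.5000 + 0.3112 = 1.3385 bits

Marginal of Y (column sums):
  P(Y=0) = 5/56 + 3/56 + 3/56 = 11/56
  P(Y=1) = 9/28 + 25/56 + 1/28 = 45/56
H(X|Y) = Σ_y P(y)·H(X|Y=y):
  Y=0: P(Y=0) = 11/56, P(X|Y=0) = (5/11, 3/11, 3/11) → H(X|Y=0) = 1.5395
  Y=1: P(Y=1) = 45/56, P(X|Y=1) = (2/5, 5/9, 2/45) → H(X|Y=1) = 1.1995
H(X|Y) = (11/56)·1.5395 + (45/56)·1.1995 = 1.2663 bits

I(X;Y) = H(X) - H(X|Y) = 1.3385 - 1.2663 = 0.0722 bits

Cross-check via I(X;Y) = H(X) + H(Y) - H(X,Y): computing H(Y) from the column sums and H(X,Y) from the 6 cells in the same way gives H(Y) = 0.7147 bits and H(X,Y) = 1.9810 bits, so
I(X;Y) = 1.3385 + 0.7147 - 1.9810 = 0.0722 bits ✓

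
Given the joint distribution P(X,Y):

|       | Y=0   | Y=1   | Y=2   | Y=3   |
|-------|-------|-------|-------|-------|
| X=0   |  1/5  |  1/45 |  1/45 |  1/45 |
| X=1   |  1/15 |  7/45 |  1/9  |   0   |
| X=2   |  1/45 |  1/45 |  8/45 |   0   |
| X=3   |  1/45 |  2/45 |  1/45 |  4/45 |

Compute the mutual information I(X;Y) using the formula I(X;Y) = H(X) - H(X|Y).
0.5615 bits

I(X;Y) = H(X) - H(X|Y)

Marginal of X (row sums):
  P(X=0) = 1/5 + 1/45 + 1/45 + 1/45 = 4/15
  P(X=1) = 1/15 + 7/45 + 1/9 + 0 = 1/3
  P(X=2) = 1/45 + 1/45 + 8/45 + 0 = 2/9
  P(X=3) = 1/45 + 2/45 + 1/45 + 4/45 = 8/45
H(X) = -[(4/15)·log₂(4/15) + (1/3)·log₂(1/3) + (2/9)·log₂(2/9) + (8/45)·log₂(8/45)]
  = 0.50850 + 0.52832 + 0.48221 + 0.44300 = 1.96203 bits

Marginal of Y (column sums):
  P(Y=0) = 1/5 + 1/15 + 1/45 + 1/45 = 14/45
  P(Y=1) = 1/45 + 7/45 + 1/45 + 2/45 = 11/45
  P(Y=2) = 1/45 + 1/9 + 8/45 + 1/45 = 1/3
  P(Y=3) = 1/45 + 0 + 0 + 4/45 = 1/9
H(X|Y) = Σ_y P(y)·H(X|Y=y):
  Y=0: P(Y=0) = 14/45, P(X|Y=0) = (9/14, 3/14, 1/14, 1/14) → H(X|Y=0) = 1.42991
  Y=1: P(Y=1) = 11/45, P(X|Y=1) = (1/11, 7/11, 1/11, 2/11) → H(X|Y=1) = 1.49111
  Y=2: P(Y=2) = 1/3, P(X|Y=2) = (1/15, 1/3, 8/15, 1/15) → H(X|Y=2) = 1.53291
  Y=3: P(Y=3) = 1/9, P(X|Y=3) = (1/5, 0, 0, 4/5) → H(X|Y=3) = 0.72193
H(X|Y) = (14/45)·1.42991 + (11/45)·1.49111 + (1/3)·1.53291 + (1/9)·0.72193 = 1.40054 bits

I(X;Y) = H(X) - H(X|Y) = 1.96203 - 1.40054 = 0.5615 bits

Cross-check via I(X;Y) = H(X) + H(Y) - H(X,Y): computing H(Y) from the column sums and H(X,Y) from the 16 cells in the same way gives H(Y) = 1.90141 bits and H(X,Y) = 3.30196 bits, so
I(X;Y) = 1.96203 + 1.90141 - 3.30196 = 0.5615 bits ✓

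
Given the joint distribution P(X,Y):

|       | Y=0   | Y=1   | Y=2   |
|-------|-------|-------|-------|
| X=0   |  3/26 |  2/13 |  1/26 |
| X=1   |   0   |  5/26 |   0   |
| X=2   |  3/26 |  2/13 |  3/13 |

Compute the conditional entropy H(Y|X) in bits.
1.1956 bits

H(Y|X) = H(X,Y) - H(X)

H(X,Y) = -Σ_{x,y} P(x,y) log₂ P(x,y). Per-cell terms -P(x,y)·log₂P(x,y):
  X=0: 0.359478, 0.415452, 0.180786
  X=1: 0.000000, 0.457406, 0.000000
  X=2: 0.359478, 0.415452, 0.488187
  (cells with P = 0 contribute 0)
Sum of the 9 terms: H(X,Y) = 2.67624 bits

Marginal of X (row sums):
  P(X=0) = 3/26 + 2/13 + 1/26 = 4/13
  P(X=1) = 0 + 5/26 + 0 = 5/26
  P(X=2) = 3/26 + 2/13 + 3/13 = 1/2
H(X) = -[(4/13)·log₂(4/13) + (5/26)·log₂(5/26) + (1/2)·log₂(1/2)]
  = 0.523212 + 0.457406 + 0.500000 = 1.48062 bits

H(Y|X) = H(X,Y) - H(X) = 2.67624 - 1.48062 = 1.1956 bits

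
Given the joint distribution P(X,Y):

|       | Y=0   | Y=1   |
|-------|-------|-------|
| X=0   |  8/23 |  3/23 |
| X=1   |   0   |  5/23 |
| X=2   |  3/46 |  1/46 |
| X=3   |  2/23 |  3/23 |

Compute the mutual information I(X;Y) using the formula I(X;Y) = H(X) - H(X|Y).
0.3141 bits

I(X;Y) = H(X) - H(X|Y)

Marginal of X (row sums):
  P(X=0) = 8/23 + 3/23 = 11/23
  P(X=1) = 0 + 5/23 = 5/23
  P(X=2) = 3/46 + 1/46 = 2/23
  P(X=3) = 2/23 + 3/23 = 5/23
H(X) = -[(11/23)·log₂(11/23) + (5/23)·log₂(5/23) + (2/23)·log₂(2/23) + (5/23)·log₂(5/23)]
  = 0.50893 + 0.47862 + 0.30640 + 0.47862 = 1.7726 bits

Marginal of Y (column sums):
  P(Y=0) = 8/23 + 0 + 3/46 + 2/23 = 1/2
  P(Y=1) = 3/23 + 5/23 + 1/46 + 3/23 = 1/2
H(X|Y) = Σ_y P(y)·H(X|Y=y):
  Y=0: P(Y=0) = 1/2, P(X|Y=0) = (16/23, 0, 3/23, 4/23) → H(X|Y=0) = 1.18639
  Y=1: P(Y=1) = 1/2, P(X|Y=1) = (6/23, 10/23, 1/23, 6/23) → H(X|Y=1) = 1.73057
H(X|Y) = (1/2)·1.18639 + (1/2)·1.73057 = 1.4585 bits

I(X;Y) = H(X) - H(X|Y) = 1.7726 - 1.4585 = 0.3141 bits

Cross-check via I(X;Y) = H(X) + H(Y) - H(X,Y): computing H(Y) from the column sums and H(X,Y) from the 8 cells in the same way gives H(Y) = 1.0000 bits and H(X,Y) = 2.4585 bits, so
I(X;Y) = 1.7726 + 1.0000 - 2.4585 = 0.3141 bits ✓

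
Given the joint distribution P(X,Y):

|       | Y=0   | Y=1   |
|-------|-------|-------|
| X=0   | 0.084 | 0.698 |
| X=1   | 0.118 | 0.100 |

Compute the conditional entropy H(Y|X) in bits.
0.6017 bits

H(Y|X) = H(X,Y) - H(X)

H(X,Y) = -Σ_{x,y} P(x,y) log₂ P(x,y). Per-cell terms -P(x,y)·log₂P(x,y):
  X=0: 0.30017, 0.36205
  X=1: 0.36381, 0.33219
Sum of the 4 terms: H(X,Y) = 1.3582 bits

Marginal of X (row sums):
  P(X=0) = 0.084 + 0.698 = 0.782
  P(X=1) = 0.118 + 0.100 = 0.218
H(X) = -[0.782·log₂(0.782) + 0.218·log₂(0.218)]
  = 0.27742 + 0.47908 = 0.7565 bits

H(Y|X) = H(X,Y) - H(X) = 1.3582 - 0.7565 = 0.6017 bits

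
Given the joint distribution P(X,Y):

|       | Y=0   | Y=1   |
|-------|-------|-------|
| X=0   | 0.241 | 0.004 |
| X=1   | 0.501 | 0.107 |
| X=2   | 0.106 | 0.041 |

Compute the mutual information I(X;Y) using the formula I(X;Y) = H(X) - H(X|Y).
0.0517 bits

I(X;Y) = H(X) - H(X|Y)

Marginal of X (row sums):
  P(X=0) = 0.241 + 0.004 = 0.245
  P(X=1) = 0.501 + 0.107 = 0.608
  P(X=2) = 0.106 + 0.041 = 0.147
H(X) = -[0.245·log₂(0.245) + 0.608·log₂(0.608) + 0.147·log₂(0.147)]
  = 0.4971 + 0.4365 + 0.4066 = 1.3402 bits

Marginal of Y (column sums):
  P(Y=0) = 0.241 + 0.501 + 0.106 = 0.848
  P(Y=1) = 0.004 + 0.107 + 0.041 = 0.152
H(X|Y) = Σ_y P(y)·H(X|Y=y):
  Y=0: P(Y=0) = 0.848, P(X|Y=0) = (241/848, 501/848, 1/8) → H(X|Y=0) = 1.3394
  Y=1: P(Y=1) = 0.152, P(X|Y=1) = (1/38, 107/152, 41/152) → H(X|Y=1) = 1.0045
H(X|Y) = 0.848·1.3394 + 0.152·1.0045 = 1.2885 bits

I(X;Y) = H(X) - H(X|Y) = 1.3402 - 1.2885 = 0.0517 bits

Cross-check via I(X;Y) = H(X) + H(Y) - H(X,Y): computing H(Y) from the column sums and H(X,Y) from the 6 cells in the same way gives H(Y) = 0.6148 bits and H(X,Y) = 1.9033 bits, so
I(X;Y) = 1.3402 + 0.6148 - 1.9033 = 0.0517 bits ✓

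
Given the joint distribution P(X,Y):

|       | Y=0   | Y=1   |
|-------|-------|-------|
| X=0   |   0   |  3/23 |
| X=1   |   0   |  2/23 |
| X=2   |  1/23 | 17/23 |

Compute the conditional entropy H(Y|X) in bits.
0.2423 bits

H(Y|X) = H(X,Y) - H(X)

H(X,Y) = -Σ_{x,y} P(x,y) log₂ P(x,y). Per-cell terms -P(x,y)·log₂P(x,y):
  X=0: 0.0000000, 0.3832956
  X=1: 0.0000000, 0.3063967
  X=2: 0.1966766, 0.3223341
  (cells with P = 0 contribute 0)
Sum of the 6 terms: H(X,Y) = 1.208703 bits

Marginal of X (row sums):
  P(X=0) = 0 + 3/23 = 3/23
  P(X=1) = 0 + 2/23 = 2/23
  P(X=2) = 1/23 + 17/23 = 18/23
H(X) = -[(3/23)·log₂(3/23) + (2/23)·log₂(2/23) + (18/23)·log₂(18/23)]
  = 0.3832956 + 0.3063967 + 0.2767594 = 0.966452 bits

H(Y|X) = H(X,Y) - H(X) = 1.208703 - 0.966452 = 0.2423 bits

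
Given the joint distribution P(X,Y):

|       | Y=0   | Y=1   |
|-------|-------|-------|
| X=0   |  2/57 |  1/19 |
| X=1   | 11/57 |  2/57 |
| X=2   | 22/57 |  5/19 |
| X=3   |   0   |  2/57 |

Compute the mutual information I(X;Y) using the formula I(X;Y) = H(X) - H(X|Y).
0.1035 bits

I(X;Y) = H(X) - H(X|Y)

Marginal of X (row sums):
  P(X=0) = 2/57 + 1/19 = 5/57
  P(X=1) = 11/57 + 2/57 = 13/57
  P(X=2) = 22/57 + 5/19 = 37/57
  P(X=3) = 0 + 2/57 = 2/57
H(X) = -[(5/57)·log₂(5/57) + (13/57)·log₂(13/57) + (37/57)·log₂(37/57) + (2/57)·log₂(2/57)]
  = 0.30797912 + 0.48634831 + 0.40468695 + 0.16957509 = 1.3685895 bits

Marginal of Y (column sums):
  P(Y=0) = 2/57 + 11/57 + 22/57 + 0 = 35/57
  P(Y=1) = 1/19 + 2/57 + 5/19 + 2/57 = 22/57
H(X|Y) = Σ_y P(y)·H(X|Y=y):
  Y=0: P(Y=0) = 35/57, P(X|Y=0) = (2/35, 11/35, 22/35, 0) → H(X|Y=0) = 1.18181892
  Y=1: P(Y=1) = 22/57, P(X|Y=1) = (3/22, 1/11, 15/22, 1/11) → H(X|Y=1) = 1.39769314
H(X|Y) = (35/57)·1.18181892 + (22/57)·1.39769314 = 1.2651388 bits

I(X;Y) = H(X) - H(X|Y) = 1.3685895 - 1.2651388 = 0.1035 bits

Cross-check via I(X;Y) = H(X) + H(Y) - H(X,Y): computing H(Y) from the column sums and H(X,Y) from the 8 cells in the same way gives H(Y) = 0.9621461 bits and H(X,Y) = 2.2272849 bits, so
I(X;Y) = 1.3685895 + 0.9621461 - 2.2272849 = 0.1035 bits ✓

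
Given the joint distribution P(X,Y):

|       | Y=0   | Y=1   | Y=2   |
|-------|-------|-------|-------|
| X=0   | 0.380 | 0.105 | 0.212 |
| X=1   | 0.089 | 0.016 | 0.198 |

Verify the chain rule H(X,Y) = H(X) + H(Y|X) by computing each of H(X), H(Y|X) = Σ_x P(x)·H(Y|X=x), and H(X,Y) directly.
H(X) = 0.8849 bits, H(Y|X) = 1.3300 bits, H(X,Y) = 2.2150 bits

Marginal of X (row sums):
  P(X=0) = 0.380 + 0.105 + 0.212 = 0.697
  P(X=1) = 0.089 + 0.016 + 0.198 = 0.303
H(X) = -[0.697·log₂(0.697) + 0.303·log₂(0.303)]
  = 0.36298 + 0.52195 = 0.8849 bits

H(Y|X) = Σ_x P(x)·H(Y|X=x):
  X=0: P(X=0) = 0.697, P(Y|X=0) = (380/697, 105/697, 212/697) → H(Y|X=0) = 1.41078
  X=1: P(X=1) = 0.303, P(Y|X=1) = (89/303, 16/303, 66/101) → H(Y|X=1) = 1.14432
H(Y|X) = 0.697·1.41078 + 0.303·1.14432 = 1.3300 bits

H(X,Y) = -Σ_{x,y} P(x,y) log₂ P(x,y). Per-cell terms -P(x,y)·log₂P(x,y):
  X=0: 0.53045, 0.34141, 0.47443
  X=1: 0.31061, 0.09545, 0.46261
Sum of the 6 terms: H(X,Y) = 2.2150 bits

Chain rule check:
  H(X) + H(Y|X) = 0.8849 + 1.3300 = 2.2149 bits
  H(X,Y) = 2.2150 bits
✓ Chain rule verified (Δ = 0.0001 is 4-dp rounding noise: each of the three values was rounded independently).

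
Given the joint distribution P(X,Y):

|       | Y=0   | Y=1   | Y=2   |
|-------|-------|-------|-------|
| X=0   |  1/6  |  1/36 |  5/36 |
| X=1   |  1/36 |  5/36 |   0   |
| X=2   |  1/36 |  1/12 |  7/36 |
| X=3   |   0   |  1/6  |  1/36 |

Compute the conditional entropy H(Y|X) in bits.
1.0441 bits

H(Y|X) = H(X,Y) - H(X)

H(X,Y) = -Σ_{x,y} P(x,y) log₂ P(x,y). Per-cell terms -P(x,y)·log₂P(x,y):
  X=0: 0.4308, 0.1436, 0.3956
  X=1: 0.1436, 0.3956, 0.0000
  X=2: 0.1436, 0.2987, 0.4594
  X=3: 0.0000, 0.4308, 0.1436
  (cells with P = 0 contribute 0)
Sum of the 12 terms: H(X,Y) = 2.9853 bits

Marginal of X (row sums):
  P(X=0) = 1/6 + 1/36 + 5/36 = 1/3
  P(X=1) = 1/36 + 5/36 + 0 = 1/6
  P(X=2) = 1/36 + 1/12 + 7/36 = 11/36
  P(X=3) = 0 + 1/6 + 1/36 = 7/36
H(X) = -[(1/3)·log₂(1/3) + (1/6)·log₂(1/6) + (11/36)·log₂(11/36) + (7/36)·log₂(7/36)]
  = 0.5283 + 0.4308 + 0.5227 + 0.4594 = 1.9412 bits

H(Y|X) = H(X,Y) - H(X) = 2.9853 - 1.9412 = 1.0441 bits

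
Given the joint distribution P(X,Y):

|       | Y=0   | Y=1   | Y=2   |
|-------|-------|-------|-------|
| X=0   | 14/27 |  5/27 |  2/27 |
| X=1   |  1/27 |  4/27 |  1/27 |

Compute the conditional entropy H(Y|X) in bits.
1.2161 bits

H(Y|X) = H(X,Y) - H(X)

H(X,Y) = -Σ_{x,y} P(x,y) log₂ P(x,y). Per-cell terms -P(x,y)·log₂P(x,y):
  X=0: 0.491313, 0.450548, 0.278140
  X=1: 0.176107, 0.408131, 0.176107
Sum of the 6 terms: H(X,Y) = 1.980346 bits

Marginal of X (row sums):
  P(X=0) = 14/27 + 5/27 + 2/27 = 7/9
  P(X=1) = 1/27 + 4/27 + 1/27 = 2/9
H(X) = -[(7/9)·log₂(7/9) + (2/9)·log₂(2/9)]
  = 0.281999 + 0.482206 = 0.764205 bits

H(Y|X) = H(X,Y) - H(X) = 1.980346 - 0.764205 = 1.2161 bits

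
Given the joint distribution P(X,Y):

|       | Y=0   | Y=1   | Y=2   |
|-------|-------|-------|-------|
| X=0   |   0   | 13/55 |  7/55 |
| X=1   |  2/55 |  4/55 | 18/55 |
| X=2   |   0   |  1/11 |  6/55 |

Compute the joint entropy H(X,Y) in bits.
2.5098 bits

H(X,Y) = -Σ_{x,y} P(x,y) log₂ P(x,y). Per-cell terms -P(x,y)·log₂P(x,y):
  X=0: 0.00000, 0.49185, 0.37851
  X=1: 0.17387, 0.27501, 0.52738
  X=2: 0.00000, 0.31449, 0.34870
  (cells with P = 0 contribute 0)
Sum of the 9 terms: H(X,Y) = 2.5098 bits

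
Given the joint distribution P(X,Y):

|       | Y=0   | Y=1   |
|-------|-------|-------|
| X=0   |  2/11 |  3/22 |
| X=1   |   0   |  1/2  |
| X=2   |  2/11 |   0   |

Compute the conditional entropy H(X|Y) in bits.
0.8407 bits

H(X|Y) = H(X,Y) - H(Y)

H(X,Y) = -Σ_{x,y} P(x,y) log₂ P(x,y). Per-cell terms -P(x,y)·log₂P(x,y):
  X=0: 0.4471694, 0.3919731
  X=1: 0.0000000, 0.5000000
  X=2: 0.4471694, 0.0000000
  (cells with P = 0 contribute 0)
Sum of the 6 terms: H(X,Y) = 1.786312 bits

Marginal of Y (column sums):
  P(Y=0) = 2/11 + 0 + 2/11 = 4/11
  P(Y=1) = 3/22 + 1/2 + 0 = 7/11
H(Y) = -[(4/11)·log₂(4/11) + (7/11)·log₂(7/11)]
  = 0.5307024 + 0.4149579 = 0.945660 bits

H(X|Y) = H(X,Y) - H(Y) = 1.786312 - 0.945660 = 0.8407 bits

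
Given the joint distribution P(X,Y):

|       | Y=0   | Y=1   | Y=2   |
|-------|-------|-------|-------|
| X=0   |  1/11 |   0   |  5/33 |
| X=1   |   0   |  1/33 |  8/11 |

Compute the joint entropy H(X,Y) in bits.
1.2140 bits

H(X,Y) = -Σ_{x,y} P(x,y) log₂ P(x,y). Per-cell terms -P(x,y)·log₂P(x,y):
  X=0: 0.3145, 0.0000, 0.4125
  X=1: 0.0000, 0.1529, 0.3341
  (cells with P = 0 contribute 0)
Sum of the 6 terms: H(X,Y) = 1.2140 bits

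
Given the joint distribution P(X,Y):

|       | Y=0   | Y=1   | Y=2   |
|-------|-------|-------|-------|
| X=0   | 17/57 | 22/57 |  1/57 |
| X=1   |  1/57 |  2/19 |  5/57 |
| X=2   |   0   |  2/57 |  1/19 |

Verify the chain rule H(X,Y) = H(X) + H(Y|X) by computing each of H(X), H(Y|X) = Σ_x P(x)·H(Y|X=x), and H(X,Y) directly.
H(X) = 1.1398 bits, H(Y|X) = 1.1586 bits, H(X,Y) = 2.2984 bits

Marginal of X (row sums):
  P(X=0) = 17/57 + 22/57 + 1/57 = 40/57
  P(X=1) = 1/57 + 2/19 + 5/57 = 4/19
  P(X=2) = 0 + 2/57 + 1/19 = 5/57
H(X) = -[(40/57)·log₂(40/57) + (4/19)·log₂(4/19) + (5/57)·log₂(5/57)]
  = 0.3586 + 0.4732 + 0.3080 = 1.1398 bits

H(Y|X) = Σ_x P(x)·H(Y|X=x):
  X=0: P(X=0) = 40/57, P(Y|X=0) = (17/40, 11/20, 1/40) → H(Y|X=0) = 1.1321
  X=1: P(X=1) = 4/19, P(Y|X=1) = (1/12, 1/2, 5/12) → H(Y|X=1) = 1.3250
  X=2: P(X=2) = 5/57, P(Y|X=2) = (0, 2/5, 3/5) → H(Y|X=2) = 0.9710
H(Y|X) = (40/57)·1.1321 + (4/19)·1.3250 + (5/57)·0.9710 = 1.1586 bits

H(X,Y) = -Σ_{x,y} P(x,y) log₂ P(x,y). Per-cell terms -P(x,y)·log₂P(x,y):
  X=0: 0.5206, 0.5301, 0.1023
  X=1: 0.1023, 0.3419, 0.3080
  X=2: 0.0000, 0.1696, 0.2236
  (cells with P = 0 contribute 0)
Sum of the 9 terms: H(X,Y) = 2.2984 bits

Chain rule check:
  H(X) + H(Y|X) = 1.1398 + 1.1586 = 2.2984 bits
  H(X,Y) = 2.2984 bits
✓ Chain rule verified.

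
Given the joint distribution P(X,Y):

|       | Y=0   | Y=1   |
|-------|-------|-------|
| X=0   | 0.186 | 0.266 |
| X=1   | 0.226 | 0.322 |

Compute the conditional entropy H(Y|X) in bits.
0.9775 bits

H(Y|X) = H(X,Y) - H(X)

H(X,Y) = -Σ_{x,y} P(x,y) log₂ P(x,y). Per-cell terms -P(x,y)·log₂P(x,y):
  X=0: 0.45135, 0.50819
  X=1: 0.48491, 0.52643
Sum of the 4 terms: H(X,Y) = 1.97088 bits

Marginal of X (row sums):
  P(X=0) = 0.186 + 0.266 = 0.452
  P(X=1) = 0.226 + 0.322 = 0.548
H(X) = -[0.452·log₂(0.452) + 0.548·log₂(0.548)]
  = 0.51781 + 0.47553 = 0.99334 bits

H(Y|X) = H(X,Y) - H(X) = 1.97088 - 0.99334 = 0.9775 bits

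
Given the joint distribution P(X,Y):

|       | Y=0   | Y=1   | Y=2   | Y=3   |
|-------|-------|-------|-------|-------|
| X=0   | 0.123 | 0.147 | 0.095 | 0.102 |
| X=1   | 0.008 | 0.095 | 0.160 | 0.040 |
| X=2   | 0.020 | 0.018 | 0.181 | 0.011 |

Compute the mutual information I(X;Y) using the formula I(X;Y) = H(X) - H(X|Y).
0.2170 bits

I(X;Y) = H(X) - H(X|Y)

Marginal of X (row sums):
  P(X=0) = 0.123 + 0.147 + 0.095 + 0.102 = 0.467
  P(X=1) = 0.008 + 0.095 + 0.160 + 0.040 = 0.303
  P(X=2) = 0.020 + 0.018 + 0.181 + 0.011 = 0.230
H(X) = -[0.467·log₂(0.467) + 0.303·log₂(0.303) + 0.230·log₂(0.230)]
  = 0.513002 + 0.521951 + 0.487668 = 1.522621 bits

Marginal of Y (column sums):
  P(Y=0) = 0.123 + 0.008 + 0.020 = 0.151
  P(Y=1) = 0.147 + 0.095 + 0.018 = 0.260
  P(Y=2) = 0.095 + 0.160 + 0.181 = 0.436
  P(Y=3) = 0.102 + 0.040 + 0.011 = 0.153
H(X|Y) = Σ_y P(y)·H(X|Y=y):
  Y=0: P(Y=0) = 0.151, P(X|Y=0) = (123/151, 8/151, 20/151) → H(X|Y=0) = 0.851863
  Y=1: P(Y=1) = 0.260, P(X|Y=1) = (147/260, 19/52, 9/130) → H(X|Y=1) = 1.262573
  Y=2: P(Y=2) = 0.436, P(X|Y=2) = (95/436, 40/109, 181/436) → H(X|Y=2) = 1.536265
  Y=3: P(Y=3) = 0.153, P(X|Y=3) = (2/3, 40/153, 11/153) → H(X|Y=3) = 1.169033
H(X|Y) = 0.151·0.851863 + 0.260·1.262573 + 0.436·1.536265 + 0.153·1.169033 = 1.305574 bits

I(X;Y) = H(X) - H(X|Y) = 1.522621 - 1.305574 = 0.2170 bits

Cross-check via I(X;Y) = H(X) + H(Y) - H(X,Y): computing H(Y) from the column sums and H(X,Y) from the 12 cells in the same way gives H(Y) = 1.853661 bits and H(X,Y) = 3.159235 bits, so
I(X;Y) = 1.522621 + 1.853661 - 3.159235 = 0.2170 bits ✓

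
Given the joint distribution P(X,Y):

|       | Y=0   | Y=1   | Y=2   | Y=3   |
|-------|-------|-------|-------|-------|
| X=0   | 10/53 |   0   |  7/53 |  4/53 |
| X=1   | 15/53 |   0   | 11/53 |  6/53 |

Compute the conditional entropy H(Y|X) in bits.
1.4944 bits

H(Y|X) = H(X,Y) - H(X)

H(X,Y) = -Σ_{x,y} P(x,y) log₂ P(x,y). Per-cell terms -P(x,y)·log₂P(x,y):
  X=0: 0.4540, 0.0000, 0.3857, 0.2814
  X=1: 0.5154, 0.0000, 0.4708, 0.3558
  (cells with P = 0 contribute 0)
Sum of the 8 terms: H(X,Y) = 2.4631 bits

Marginal of X (row sums):
  P(X=0) = 10/53 + 0 + 7/53 + 4/53 = 21/53
  P(X=1) = 15/53 + 0 + 11/53 + 6/53 = 32/53
H(X) = -[(21/53)·log₂(21/53) + (32/53)·log₂(32/53)]
  = 0.5292 + 0.4395 = 0.9687 bits

H(Y|X) = H(X,Y) - H(X) = 2.4631 - 0.9687 = 1.4944 bits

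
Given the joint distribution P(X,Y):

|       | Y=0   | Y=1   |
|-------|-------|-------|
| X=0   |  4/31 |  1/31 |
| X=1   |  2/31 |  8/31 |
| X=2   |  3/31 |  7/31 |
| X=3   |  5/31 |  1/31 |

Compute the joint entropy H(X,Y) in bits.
2.6956 bits

H(X,Y) = -Σ_{x,y} P(x,y) log₂ P(x,y). Per-cell terms -P(x,y)·log₂P(x,y):
  X=0: 0.38119, 0.15981
  X=1: 0.25511, 0.50431
  X=2: 0.32605, 0.48477
  X=3: 0.42456, 0.15981
Sum of the 8 terms: H(X,Y) = 2.6956 bits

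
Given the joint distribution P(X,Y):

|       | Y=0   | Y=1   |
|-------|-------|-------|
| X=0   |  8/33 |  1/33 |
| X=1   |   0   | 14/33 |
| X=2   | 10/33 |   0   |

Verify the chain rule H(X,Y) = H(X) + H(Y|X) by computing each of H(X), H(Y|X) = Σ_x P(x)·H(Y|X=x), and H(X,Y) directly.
H(X) = 1.5580 bits, H(Y|X) = 0.1373 bits, H(X,Y) = 1.6952 bits

Marginal of X (row sums):
  P(X=0) = 8/33 + 1/33 = 3/11
  P(X=1) = 0 + 14/33 = 14/33
  P(X=2) = 10/33 + 0 = 10/33
H(X) = -[(3/11)·log₂(3/11) + (14/33)·log₂(14/33) + (10/33)·log₂(10/33)]
  = 0.51122 + 0.52480 + 0.52196 = 1.5580 bits

H(Y|X) = Σ_x P(x)·H(Y|X=x):
  X=0: P(X=0) = 3/11, P(Y|X=0) = (8/9, 1/9) → H(Y|X=0) = 0.50326
  X=1: P(X=1) = 14/33, P(Y|X=1) = (0, 1) → H(Y|X=1) = 0.00000
  X=2: P(X=2) = 10/33, P(Y|X=2) = (1, 0) → H(Y|X=2) = 0.00000
H(Y|X) = (3/11)·0.50326 + (14/33)·0.00000 + (10/33)·0.00000 = 0.1373 bits

H(X,Y) = -Σ_{x,y} P(x,y) log₂ P(x,y). Per-cell terms -P(x,y)·log₂P(x,y):
  X=0: 0.49561, 0.15286
  X=1: 0.00000, 0.52480
  X=2: 0.52196, 0.00000
  (cells with P = 0 contribute 0)
Sum of the 6 terms: H(X,Y) = 1.6952 bits

Chain rule check:
  H(X) + H(Y|X) = 1.5580 + 0.1373 = 1.6953 bits
  H(X,Y) = 1.6952 bits
✓ Chain rule verified (Δ = 0.0001 is 4-dp rounding noise: each of the three values was rounded independently).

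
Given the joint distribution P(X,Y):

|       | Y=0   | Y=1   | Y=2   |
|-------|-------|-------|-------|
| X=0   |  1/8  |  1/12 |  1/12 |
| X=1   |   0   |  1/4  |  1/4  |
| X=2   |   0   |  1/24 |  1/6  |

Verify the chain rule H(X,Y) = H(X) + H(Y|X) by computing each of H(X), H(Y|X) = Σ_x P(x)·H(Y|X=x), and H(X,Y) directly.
H(X) = 1.4899 bits, H(Y|X) = 1.1044 bits, H(X,Y) = 2.5944 bits

Marginal of X (row sums):
  P(X=0) = 1/8 + 1/12 + 1/12 = 7/24
  P(X=1) = 0 + 1/4 + 1/4 = 1/2
  P(X=2) = 0 + 1/24 + 1/6 = 5/24
H(X) = -[(7/24)·log₂(7/24) + (1/2)·log₂(1/2) + (5/24)·log₂(5/24)]
  = 0.51847 + 0.50000 + 0.47147 = 1.4899 bits

H(Y|X) = Σ_x P(x)·H(Y|X=x):
  X=0: P(X=0) = 7/24, P(Y|X=0) = (3/7, 2/7, 2/7) → H(Y|X=0) = 1.55666
  X=1: P(X=1) = 1/2, P(Y|X=1) = (0, 1/2, 1/2) → H(Y|X=1) = 1.00000
  X=2: P(X=2) = 5/24, P(Y|X=2) = (0, 1/5, 4/5) → H(Y|X=2) = 0.72193
H(Y|X) = (7/24)·1.55666 + (1/2)·1.00000 + (5/24)·0.72193 = 1.1044 bits

H(X,Y) = -Σ_{x,y} P(x,y) log₂ P(x,y). Per-cell terms -P(x,y)·log₂P(x,y):
  X=0: 0.37500, 0.29875, 0.29875
  X=1: 0.00000, 0.50000, 0.50000
  X=2: 0.00000, 0.19104, 0.43083
  (cells with P = 0 contribute 0)
Sum of the 9 terms: H(X,Y) = 2.5944 bits

Chain rule check:
  H(X) + H(Y|X) = 1.4899 + 1.1044 = 2.5943 bits
  H(X,Y) = 2.5944 bits
✓ Chain rule verified (Δ = 0.0001 is 4-dp rounding noise: each of the three values was rounded independently).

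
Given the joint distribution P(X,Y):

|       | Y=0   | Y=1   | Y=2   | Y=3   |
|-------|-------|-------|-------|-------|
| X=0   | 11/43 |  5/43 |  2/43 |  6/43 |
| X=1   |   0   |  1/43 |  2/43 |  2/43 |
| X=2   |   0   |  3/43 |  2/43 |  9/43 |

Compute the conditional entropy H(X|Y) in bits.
1.0494 bits

H(X|Y) = H(X,Y) - H(Y)

H(X,Y) = -Σ_{x,y} P(x,y) log₂ P(x,y). Per-cell terms -P(x,y)·log₂P(x,y):
  X=0: 0.503143, 0.360969, 0.205873, 0.396461
  X=1: 0.000000, 0.126192, 0.205873, 0.205873
  X=2: 0.000000, 0.267998, 0.205873, 0.472257
  (cells with P = 0 contribute 0)
Sum of the 12 terms: H(X,Y) = 2.950512 bits

Marginal of Y (column sums):
  P(Y=0) = 11/43 + 0 + 0 = 11/43
  P(Y=1) = 5/43 + 1/43 + 3/43 = 9/43
  P(Y=2) = 2/43 + 2/43 + 2/43 = 6/43
  P(Y=3) = 6/43 + 2/43 + 9/43 = 17/43
H(Y) = -[(11/43)·log₂(11/43) + (9/43)·log₂(9/43) + (6/43)·log₂(6/43) + (17/43)·log₂(17/43)]
  = 0.503143 + 0.472257 + 0.396461 + 0.529294 = 1.901155 bits

H(X|Y) = H(X,Y) - H(Y) = 2.950512 - 1.901155 = 1.0494 bits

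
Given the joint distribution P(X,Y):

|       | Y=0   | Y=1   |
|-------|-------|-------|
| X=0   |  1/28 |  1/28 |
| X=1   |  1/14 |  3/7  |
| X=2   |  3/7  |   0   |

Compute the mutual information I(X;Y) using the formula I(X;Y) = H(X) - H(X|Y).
0.6291 bits

I(X;Y) = H(X) - H(X|Y)

Marginal of X (row sums):
  P(X=0) = 1/28 + 1/28 = 1/14
  P(X=1) = 1/14 + 3/7 = 1/2
  P(X=2) = 3/7 + 0 = 3/7
H(X) = -[(1/14)·log₂(1/14) + (1/2)·log₂(1/2) + (3/7)·log₂(3/7)]
  = 0.271954 + 0.500000 + 0.523882 = 1.29584 bits

Marginal of Y (column sums):
  P(Y=0) = 1/28 + 1/14 + 3/7 = 15/28
  P(Y=1) = 1/28 + 3/7 + 0 = 13/28
H(X|Y) = Σ_y P(y)·H(X|Y=y):
  Y=0: P(Y=0) = 15/28, P(X|Y=0) = (1/15, 2/15, 4/5) → H(X|Y=0) = 0.905587
  Y=1: P(Y=1) = 13/28, P(X|Y=1) = (1/13, 12/13, 0) → H(X|Y=1) = 0.391244
H(X|Y) = (15/28)·0.905587 + (13/28)·0.391244 = 0.66678 bits

I(X;Y) = H(X) - H(X|Y) = 1.29584 - 0.66678 = 0.6291 bits

Cross-check via I(X;Y) = H(X) + H(Y) - H(X,Y): computing H(Y) from the column sums and H(X,Y) from the 6 cells in the same way gives H(Y) = 0.99632 bits and H(X,Y) = 1.66310 bits, so
I(X;Y) = 1.29584 + 0.99632 - 1.66310 = 0.6291 bits ✓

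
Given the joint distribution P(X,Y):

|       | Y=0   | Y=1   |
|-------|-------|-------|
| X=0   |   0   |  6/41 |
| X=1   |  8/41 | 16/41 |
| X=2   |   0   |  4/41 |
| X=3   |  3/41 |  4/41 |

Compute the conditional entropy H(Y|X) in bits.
0.7057 bits

H(Y|X) = H(X,Y) - H(X)

H(X,Y) = -Σ_{x,y} P(x,y) log₂ P(x,y). Per-cell terms -P(x,y)·log₂P(x,y):
  X=0: 0.00000, 0.40574
  X=1: 0.46001, 0.52978
  X=2: 0.00000, 0.32757
  X=3: 0.27604, 0.32757
  (cells with P = 0 contribute 0)
Sum of the 8 terms: H(X,Y) = 2.3267 bits

Marginal of X (row sums):
  P(X=0) = 0 + 6/41 = 6/41
  P(X=1) = 8/41 + 16/41 = 24/41
  P(X=2) = 0 + 4/41 = 4/41
  P(X=3) = 3/41 + 4/41 = 7/41
H(X) = -[(6/41)·log₂(6/41) + (24/41)·log₂(24/41) + (4/41)·log₂(4/41) + (7/41)·log₂(7/41)]
  = 0.40574 + 0.45225 + 0.32757 + 0.43540 = 1.6210 bits

H(Y|X) = H(X,Y) - H(X) = 2.3267 - 1.6210 = 0.7057 bits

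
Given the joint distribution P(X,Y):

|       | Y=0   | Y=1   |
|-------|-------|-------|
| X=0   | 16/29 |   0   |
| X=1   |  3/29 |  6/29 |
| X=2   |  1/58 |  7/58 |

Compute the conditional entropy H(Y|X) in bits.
0.3600 bits

H(Y|X) = H(X,Y) - H(X)

H(X,Y) = -Σ_{x,y} P(x,y) log₂ P(x,y). Per-cell terms -P(x,y)·log₂P(x,y):
  X=0: 0.47337, 0.00000
  X=1: 0.33859, 0.47028
  X=2: 0.10100, 0.36818
  (cells with P = 0 contribute 0)
Sum of the 6 terms: H(X,Y) = 1.75142 bits

Marginal of X (row sums):
  P(X=0) = 16/29 + 0 = 16/29
  P(X=1) = 3/29 + 6/29 = 9/29
  P(X=2) = 1/58 + 7/58 = 4/29
H(X) = -[(16/29)·log₂(16/29) + (9/29)·log₂(9/29) + (4/29)·log₂(4/29)]
  = 0.47337 + 0.52388 + 0.39420 = 1.39145 bits

H(Y|X) = H(X,Y) - H(X) = 1.75142 - 1.39145 = 0.3600 bits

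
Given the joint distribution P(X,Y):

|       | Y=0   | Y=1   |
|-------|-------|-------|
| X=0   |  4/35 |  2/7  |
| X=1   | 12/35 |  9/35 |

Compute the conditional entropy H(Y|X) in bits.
0.9364 bits

H(Y|X) = H(X,Y) - H(X)

H(X,Y) = -Σ_{x,y} P(x,y) log₂ P(x,y). Per-cell terms -P(x,y)·log₂P(x,y):
  X=0: 0.3576323, 0.5163871
  X=1: 0.5294813, 0.5038349
Sum of the 4 terms: H(X,Y) = 1.907336 bits

Marginal of X (row sums):
  P(X=0) = 4/35 + 2/7 = 2/5
  P(X=1) = 12/35 + 9/35 = 3/5
H(X) = -[(2/5)·log₂(2/5) + (3/5)·log₂(3/5)]
  = 0.5287712 + 0.4421794 = 0.970951 bits

H(Y|X) = H(X,Y) - H(X) = 1.907336 - 0.970951 = 0.9364 bits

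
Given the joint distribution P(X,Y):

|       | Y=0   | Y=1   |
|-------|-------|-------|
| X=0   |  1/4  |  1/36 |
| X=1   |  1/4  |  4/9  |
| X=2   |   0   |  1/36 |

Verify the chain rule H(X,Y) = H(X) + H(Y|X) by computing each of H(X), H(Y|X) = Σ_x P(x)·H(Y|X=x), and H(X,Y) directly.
H(X) = 1.0223 bits, H(Y|X) = 0.7849 bits, H(X,Y) = 1.8072 bits

Marginal of X (row sums):
  P(X=0) = 1/4 + 1/36 = 5/18
  P(X=1) = 1/4 + 4/9 = 25/36
  P(X=2) = 0 + 1/36 = 1/36
H(X) = -[(5/18)·log₂(5/18) + (25/36)·log₂(25/36) + (1/36)·log₂(1/36)]
  = 0.51333 + 0.36533 + 0.14361 = 1.0223 bits

H(Y|X) = Σ_x P(x)·H(Y|X=x):
  X=0: P(X=0) = 5/18, P(Y|X=0) = (9/10, 1/10) → H(Y|X=0) = 0.46900
  X=1: P(X=1) = 25/36, P(Y|X=1) = (9/25, 16/25) → H(Y|X=1) = 0.94268
  X=2: P(X=2) = 1/36, P(Y|X=2) = (0, 1) → H(Y|X=2) = 0.00000
H(Y|X) = (5/18)·0.46900 + (25/36)·0.94268 + (1/36)·0.00000 = 0.7849 bits

H(X,Y) = -Σ_{x,y} P(x,y) log₂ P(x,y). Per-cell terms -P(x,y)·log₂P(x,y):
  X=0: 0.50000, 0.14361
  X=1: 0.50000, 0.51997
  X=2: 0.00000, 0.14361
  (cells with P = 0 contribute 0)
Sum of the 6 terms: H(X,Y) = 1.8072 bits

Chain rule check:
  H(X) + H(Y|X) = 1.0223 + 0.7849 = 1.8072 bits
  H(X,Y) = 1.8072 bits
✓ Chain rule verified.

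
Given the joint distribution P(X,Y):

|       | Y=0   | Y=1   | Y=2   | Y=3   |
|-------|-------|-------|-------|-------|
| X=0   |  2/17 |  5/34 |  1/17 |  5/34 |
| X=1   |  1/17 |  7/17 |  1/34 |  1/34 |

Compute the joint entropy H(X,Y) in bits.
2.4839 bits

H(X,Y) = -Σ_{x,y} P(x,y) log₂ P(x,y). Per-cell terms -P(x,y)·log₂P(x,y):
  X=0: 0.36323, 0.40670, 0.24044, 0.40670
  X=1: 0.24044, 0.52710, 0.14963, 0.14963
Sum of the 8 terms: H(X,Y) = 2.4839 bits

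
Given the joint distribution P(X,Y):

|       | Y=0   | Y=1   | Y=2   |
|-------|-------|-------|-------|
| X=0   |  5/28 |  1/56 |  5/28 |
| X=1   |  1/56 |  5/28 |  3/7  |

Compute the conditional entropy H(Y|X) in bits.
1.1083 bits

H(Y|X) = H(X,Y) - H(X)

H(X,Y) = -Σ_{x,y} P(x,y) log₂ P(x,y). Per-cell terms -P(x,y)·log₂P(x,y):
  X=0: 0.44383, 0.10370, 0.44383
  X=1: 0.10370, 0.44383, 0.52388
Sum of the 6 terms: H(X,Y) = 2.06277 bits

Marginal of X (row sums):
  P(X=0) = 5/28 + 1/56 + 5/28 = 3/8
  P(X=1) = 1/56 + 5/28 + 3/7 = 5/8
H(X) = -[(3/8)·log₂(3/8) + (5/8)·log₂(5/8)]
  = 0.53064 + 0.42379 = 0.95443 bits

H(Y|X) = H(X,Y) - H(X) = 2.06277 - 0.95443 = 1.1083 bits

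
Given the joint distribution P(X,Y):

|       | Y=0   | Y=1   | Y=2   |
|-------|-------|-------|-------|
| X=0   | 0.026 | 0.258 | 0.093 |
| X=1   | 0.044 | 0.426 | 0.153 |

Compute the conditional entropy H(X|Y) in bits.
0.9559 bits

H(X|Y) = H(X,Y) - H(Y)

H(X,Y) = -Σ_{x,y} P(x,y) log₂ P(x,y). Per-cell terms -P(x,y)·log₂P(x,y):
  X=0: 0.1369, 0.5043, 0.3187
  X=1: 0.1983, 0.5244, 0.4144
Sum of the 6 terms: H(X,Y) = 2.0970 bits

Marginal of Y (column sums):
  P(Y=0) = 0.026 + 0.044 = 0.070
  P(Y=1) = 0.258 + 0.426 = 0.684
  P(Y=2) = 0.093 + 0.153 = 0.246
H(Y) = -[0.070·log₂(0.070) + 0.684·log₂(0.684) + 0.246·log₂(0.246)]
  = 0.2686 + 0.3748 + 0.4977 = 1.1411 bits

H(X|Y) = H(X,Y) - H(Y) = 2.0970 - 1.1411 = 0.9559 bits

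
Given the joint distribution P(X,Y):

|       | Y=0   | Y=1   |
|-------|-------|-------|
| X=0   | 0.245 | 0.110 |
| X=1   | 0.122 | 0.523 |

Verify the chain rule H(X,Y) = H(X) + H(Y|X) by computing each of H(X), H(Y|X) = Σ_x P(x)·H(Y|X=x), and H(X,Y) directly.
H(X) = 0.9385 bits, H(Y|X) = 0.7683 bits, H(X,Y) = 1.7068 bits

Marginal of X (row sums):
  P(X=0) = 0.245 + 0.110 = 0.355
  P(X=1) = 0.122 + 0.523 = 0.645
H(X) = -[0.355·log₂(0.355) + 0.645·log₂(0.645)]
  = 0.53041 + 0.40805 = 0.9385 bits

H(Y|X) = Σ_x P(x)·H(Y|X=x):
  X=0: P(X=0) = 0.355, P(Y|X=0) = (49/71, 22/71) → H(Y|X=0) = 0.89301
  X=1: P(X=1) = 0.645, P(Y|X=1) = (122/645, 523/645) → H(Y|X=1) = 0.69968
H(Y|X) = 0.355·0.89301 + 0.645·0.69968 = 0.7683 bits

H(X,Y) = -Σ_{x,y} P(x,y) log₂ P(x,y). Per-cell terms -P(x,y)·log₂P(x,y):
  X=0: 0.49714, 0.35029
  X=1: 0.37028, 0.48907
Sum of the 4 terms: H(X,Y) = 1.7068 bits

Chain rule check:
  H(X) + H(Y|X) = 0.9385 + 0.7683 = 1.7068 bits
  H(X,Y) = 1.7068 bits
✓ Chain rule verified.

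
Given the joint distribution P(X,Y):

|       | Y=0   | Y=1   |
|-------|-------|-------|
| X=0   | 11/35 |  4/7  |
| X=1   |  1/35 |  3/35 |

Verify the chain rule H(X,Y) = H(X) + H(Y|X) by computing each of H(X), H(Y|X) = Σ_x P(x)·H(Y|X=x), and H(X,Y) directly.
H(X) = 0.5127 bits, H(Y|X) = 0.9238 bits, H(X,Y) = 1.4365 bits

Marginal of X (row sums):
  P(X=0) = 11/35 + 4/7 = 31/35
  P(X=1) = 1/35 + 3/35 = 4/35
H(X) = -[(31/35)·log₂(31/35) + (4/35)·log₂(4/35)]
  = 0.1551 + 0.3576 = 0.5127 bits

H(Y|X) = Σ_x P(x)·H(Y|X=x):
  X=0: P(X=0) = 31/35, P(Y|X=0) = (11/31, 20/31) → H(Y|X=0) = 0.9383
  X=1: P(X=1) = 4/35, P(Y|X=1) = (1/4, 3/4) → H(Y|X=1) = 0.8113
H(Y|X) = (31/35)·0.9383 + (4/35)·0.8113 = 0.9238 bits

H(X,Y) = -Σ_{x,y} P(x,y) log₂ P(x,y). Per-cell terms -P(x,y)·log₂P(x,y):
  X=0: 0.5248, 0.4613
  X=1: 0.1466, 0.3038
Sum of the 4 terms: H(X,Y) = 1.4365 bits

Chain rule check:
  H(X) + H(Y|X) = 0.5127 + 0.9238 = 1.4365 bits
  H(X,Y) = 1.4365 bits
✓ Chain rule verified.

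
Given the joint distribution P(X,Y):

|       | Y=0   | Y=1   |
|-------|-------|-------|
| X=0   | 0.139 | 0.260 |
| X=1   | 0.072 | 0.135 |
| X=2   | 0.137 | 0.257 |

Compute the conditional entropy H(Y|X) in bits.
0.9323 bits

H(Y|X) = H(X,Y) - H(X)

H(X,Y) = -Σ_{x,y} P(x,y) log₂ P(x,y). Per-cell terms -P(x,y)·log₂P(x,y):
  X=0: 0.3957, 0.5053
  X=1: 0.2733, 0.3900
  X=2: 0.3929, 0.5038
Sum of the 6 terms: H(X,Y) = 2.4610 bits

Marginal of X (row sums):
  P(X=0) = 0.139 + 0.260 = 0.399
  P(X=1) = 0.072 + 0.135 = 0.207
  P(X=2) = 0.137 + 0.257 = 0.394
H(X) = -[0.399·log₂(0.399) + 0.207·log₂(0.207) + 0.394·log₂(0.394)]
  = 0.5289 + 0.4704 + 0.5294 = 1.5287 bits

H(Y|X) = H(X,Y) - H(X) = 2.4610 - 1.5287 = 0.9323 bits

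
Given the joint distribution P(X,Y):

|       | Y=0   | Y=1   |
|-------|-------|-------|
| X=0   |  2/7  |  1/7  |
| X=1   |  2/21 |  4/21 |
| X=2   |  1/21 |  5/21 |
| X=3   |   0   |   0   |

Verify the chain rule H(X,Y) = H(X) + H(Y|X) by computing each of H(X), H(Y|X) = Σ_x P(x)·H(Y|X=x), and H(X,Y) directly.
H(X) = 1.5567 bits, H(Y|X) = 0.8416 bits, H(X,Y) = 2.3983 bits

Marginal of X (row sums):
  P(X=0) = 2/7 + 1/7 = 3/7
  P(X=1) = 2/21 + 4/21 = 2/7
  P(X=2) = 1/21 + 5/21 = 2/7
  P(X=3) = 0 + 0 = 0
H(X) = -[(3/7)·log₂(3/7) + (2/7)·log₂(2/7) + (2/7)·log₂(2/7)]   (outcomes with P = 0 contribute 0)
  = 0.52388 + 0.51639 + 0.51639 = 1.5567 bits

H(Y|X) = Σ_x P(x)·H(Y|X=x):
  X=0: P(X=0) = 3/7, P(Y|X=0) = (2/3, 1/3) → H(Y|X=0) = 0.91830
  X=1: P(X=1) = 2/7, P(Y|X=1) = (1/3, 2/3) → H(Y|X=1) = 0.91830
  X=2: P(X=2) = 2/7, P(Y|X=2) = (1/6, 5/6) → H(Y|X=2) = 0.65002
  X=3: P(X=3) = 0 → contributes 0
H(Y|X) = (3/7)·0.91830 + (2/7)·0.91830 + (2/7)·0.65002 = 0.8416 bits

H(X,Y) = -Σ_{x,y} P(x,y) log₂ P(x,y). Per-cell terms -P(x,y)·log₂P(x,y):
  X=0: 0.51639, 0.40105
  X=1: 0.32308, 0.45568
  X=2: 0.20916, 0.49295
  X=3: 0.00000, 0.00000
  (cells with P = 0 contribute 0)
Sum of the 8 terms: H(X,Y) = 2.3983 bits

Chain rule check:
  H(X) + H(Y|X) = 1.5567 + 0.8416 = 2.3983 bits
  H(X,Y) = 2.3983 bits
✓ Chain rule verified.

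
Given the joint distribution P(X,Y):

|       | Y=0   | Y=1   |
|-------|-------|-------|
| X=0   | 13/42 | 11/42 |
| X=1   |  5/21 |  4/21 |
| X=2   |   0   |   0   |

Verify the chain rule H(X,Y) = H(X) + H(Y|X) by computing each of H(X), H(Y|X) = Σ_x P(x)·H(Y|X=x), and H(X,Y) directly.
H(X) = 0.9852 bits, H(Y|X) = 0.9933 bits, H(X,Y) = 1.9785 bits

Marginal of X (row sums):
  P(X=0) = 13/42 + 11/42 = 4/7
  P(X=1) = 5/21 + 4/21 = 3/7
  P(X=2) = 0 + 0 = 0
H(X) = -[(4/7)·log₂(4/7) + (3/7)·log₂(3/7)]   (outcomes with P = 0 contribute 0)
  = 0.4613 + 0.5239 = 0.9852 bits

H(Y|X) = Σ_x P(x)·H(Y|X=x):
  X=0: P(X=0) = 4/7, P(Y|X=0) = (13/24, 11/24) → H(Y|X=0) = 0.9950
  X=1: P(X=1) = 3/7, P(Y|X=1) = (5/9, 4/9) → H(Y|X=1) = 0.9911
  X=2: P(X=2) = 0 → contributes 0
H(Y|X) = (4/7)·0.9950 + (3/7)·0.9911 = 0.9933 bits

H(X,Y) = -Σ_{x,y} P(x,y) log₂ P(x,y). Per-cell terms -P(x,y)·log₂P(x,y):
  X=0: 0.5237, 0.5062
  X=1: 0.4929, 0.4557
  X=2: 0.0000, 0.0000
  (cells with P = 0 contribute 0)
Sum of the 6 terms: H(X,Y) = 1.9785 bits

Chain rule check:
  H(X) + H(Y|X) = 0.9852 + 0.9933 = 1.9785 bits
  H(X,Y) = 1.9785 bits
✓ Chain rule verified.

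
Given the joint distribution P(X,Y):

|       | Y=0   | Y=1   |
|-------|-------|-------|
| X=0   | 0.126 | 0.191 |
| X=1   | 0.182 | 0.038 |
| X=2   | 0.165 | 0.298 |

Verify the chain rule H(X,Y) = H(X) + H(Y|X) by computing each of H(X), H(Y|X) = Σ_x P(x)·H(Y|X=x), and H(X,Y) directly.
H(X) = 1.5203 bits, H(Y|X) = 0.8884 bits, H(X,Y) = 2.4088 bits

Marginal of X (row sums):
  P(X=0) = 0.126 + 0.191 = 0.317
  P(X=1) = 0.182 + 0.038 = 0.220
  P(X=2) = 0.165 + 0.298 = 0.463
H(X) = -[0.317·log₂(0.317) + 0.220·log₂(0.220) + 0.463·log₂(0.463)]
  = 0.52541 + 0.48057 + 0.51435 = 1.5203 bits

H(Y|X) = Σ_x P(x)·H(Y|X=x):
  X=0: P(X=0) = 0.317, P(Y|X=0) = (126/317, 191/317) → H(Y|X=0) = 0.96946
  X=1: P(X=1) = 0.220, P(Y|X=1) = (91/110, 19/110) → H(Y|X=1) = 0.66391
  X=2: P(X=2) = 0.463, P(Y|X=2) = (165/463, 298/463) → H(Y|X=2) = 0.93963
H(Y|X) = 0.317·0.96946 + 0.220·0.66391 + 0.463·0.93963 = 0.8884 bits

H(X,Y) = -Σ_{x,y} P(x,y) log₂ P(x,y). Per-cell terms -P(x,y)·log₂P(x,y):
  X=0: 0.37655, 0.45618
  X=1: 0.44735, 0.17928
  X=2: 0.42891, 0.52049
Sum of the 6 terms: H(X,Y) = 2.4088 bits

Chain rule check:
  H(X) + H(Y|X) = 1.5203 + 0.8884 = 2.4087 bits
  H(X,Y) = 2.4088 bits
✓ Chain rule verified (Δ = 0.0001 is 4-dp rounding noise: each of the three values was rounded independently).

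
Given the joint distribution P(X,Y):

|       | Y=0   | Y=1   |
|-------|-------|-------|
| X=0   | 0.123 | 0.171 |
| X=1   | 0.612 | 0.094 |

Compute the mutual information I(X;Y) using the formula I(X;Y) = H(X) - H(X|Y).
0.1463 bits

I(X;Y) = H(X) - H(X|Y)

Marginal of X (row sums):
  P(X=0) = 0.123 + 0.171 = 0.294
  P(X=1) = 0.612 + 0.094 = 0.706
H(X) = -[0.294·log₂(0.294) + 0.706·log₂(0.706)]
  = 0.519237 + 0.354595 = 0.87383 bits

Marginal of Y (column sums):
  P(Y=0) = 0.123 + 0.612 = 0.735
  P(Y=1) = 0.171 + 0.094 = 0.265
H(X|Y) = Σ_y P(y)·H(X|Y=y):
  Y=0: P(Y=0) = 0.735, P(X|Y=0) = (41/245, 204/245) → H(X|Y=0) = 0.651600
  Y=1: P(Y=1) = 0.265, P(X|Y=1) = (171/265, 94/265) → H(X|Y=1) = 0.938210
H(X|Y) = 0.735·0.651600 + 0.265·0.938210 = 0.72755 bits

I(X;Y) = H(X) - H(X|Y) = 0.87383 - 0.72755 = 0.1463 bits

Cross-check via I(X;Y) = H(X) + H(Y) - H(X,Y): computing H(Y) from the column sums and H(X,Y) from the 4 cells in the same way gives H(Y) = 0.83420 bits and H(X,Y) = 1.56175 bits, so
I(X;Y) = 0.87383 + 0.83420 - 1.56175 = 0.1463 bits ✓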